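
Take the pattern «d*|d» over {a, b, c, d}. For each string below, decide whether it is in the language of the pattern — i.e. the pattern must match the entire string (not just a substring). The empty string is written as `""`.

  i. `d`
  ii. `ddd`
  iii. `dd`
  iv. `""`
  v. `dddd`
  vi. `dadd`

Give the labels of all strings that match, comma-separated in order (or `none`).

i → match
ii → match
iii → match
iv → match
v → match
vi → no match

i, ii, iii, iv, v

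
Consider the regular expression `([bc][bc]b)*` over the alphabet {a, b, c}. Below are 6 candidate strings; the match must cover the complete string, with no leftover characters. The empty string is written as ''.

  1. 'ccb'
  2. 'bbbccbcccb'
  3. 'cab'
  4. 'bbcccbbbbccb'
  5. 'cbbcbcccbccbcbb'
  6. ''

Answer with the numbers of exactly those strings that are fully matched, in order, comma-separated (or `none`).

1 → match
2 → no match
3 → no match
4 → no match
5 → no match
6 → match

1, 6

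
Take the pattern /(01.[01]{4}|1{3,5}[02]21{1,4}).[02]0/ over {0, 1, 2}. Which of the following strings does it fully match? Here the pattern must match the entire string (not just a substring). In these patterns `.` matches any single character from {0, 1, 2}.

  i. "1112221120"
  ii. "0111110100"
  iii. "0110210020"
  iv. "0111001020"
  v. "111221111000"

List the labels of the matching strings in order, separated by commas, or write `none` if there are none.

ii, iv, v

i → no match
ii → match
iii → no match
iv → match
v → match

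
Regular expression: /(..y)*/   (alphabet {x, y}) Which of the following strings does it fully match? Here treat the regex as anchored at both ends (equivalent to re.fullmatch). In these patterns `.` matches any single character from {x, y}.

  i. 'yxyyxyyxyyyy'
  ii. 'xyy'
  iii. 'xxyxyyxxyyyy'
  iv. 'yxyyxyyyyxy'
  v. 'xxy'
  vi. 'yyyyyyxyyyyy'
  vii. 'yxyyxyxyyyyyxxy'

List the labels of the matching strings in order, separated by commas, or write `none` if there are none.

i → match
ii → match
iii → match
iv → no match
v → match
vi → match
vii → match

i, ii, iii, v, vi, vii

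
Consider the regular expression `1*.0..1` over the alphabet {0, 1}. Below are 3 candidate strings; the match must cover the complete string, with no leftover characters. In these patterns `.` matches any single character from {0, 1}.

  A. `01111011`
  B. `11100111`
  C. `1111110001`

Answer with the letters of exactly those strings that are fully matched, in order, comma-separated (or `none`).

A. `01111011` → no match
B. `11100111` → match
C. `1111110001` → match

B, C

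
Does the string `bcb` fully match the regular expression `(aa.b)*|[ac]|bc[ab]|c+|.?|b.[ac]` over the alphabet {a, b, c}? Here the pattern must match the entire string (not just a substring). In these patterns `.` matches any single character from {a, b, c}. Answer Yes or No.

Yes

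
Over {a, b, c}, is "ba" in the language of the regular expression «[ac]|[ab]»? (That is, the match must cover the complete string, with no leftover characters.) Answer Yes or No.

No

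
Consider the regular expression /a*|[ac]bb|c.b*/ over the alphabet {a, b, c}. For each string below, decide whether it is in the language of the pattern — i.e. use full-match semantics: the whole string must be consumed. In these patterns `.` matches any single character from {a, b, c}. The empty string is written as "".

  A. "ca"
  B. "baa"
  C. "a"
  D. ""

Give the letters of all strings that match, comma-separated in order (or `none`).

A, C, D

A → match
B → no match
C → match
D → match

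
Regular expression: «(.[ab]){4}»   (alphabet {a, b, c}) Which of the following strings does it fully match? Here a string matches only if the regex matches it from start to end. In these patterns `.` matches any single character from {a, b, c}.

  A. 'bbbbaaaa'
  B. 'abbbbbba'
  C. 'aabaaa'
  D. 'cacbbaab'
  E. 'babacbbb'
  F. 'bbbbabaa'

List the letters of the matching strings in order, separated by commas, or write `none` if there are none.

A, B, D, E, F

A → match
B → match
C → no match
D → match
E → match
F → match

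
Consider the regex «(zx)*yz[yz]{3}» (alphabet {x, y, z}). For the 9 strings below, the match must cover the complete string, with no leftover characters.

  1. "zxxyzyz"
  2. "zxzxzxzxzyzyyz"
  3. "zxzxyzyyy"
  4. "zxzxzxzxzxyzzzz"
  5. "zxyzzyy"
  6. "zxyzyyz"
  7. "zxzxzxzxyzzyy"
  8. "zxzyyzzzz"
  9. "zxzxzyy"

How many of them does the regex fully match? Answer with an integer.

1. "zxxyzyz" → no match
2 → no match
3. "zxzxyzyyy" → match
4 → match
5. "zxyzzyy" → match
6. "zxyzyyz" → match
7 → match
8. "zxzyyzzzz" → no match
9. "zxzxzyy" → no match
Total matched: 5

5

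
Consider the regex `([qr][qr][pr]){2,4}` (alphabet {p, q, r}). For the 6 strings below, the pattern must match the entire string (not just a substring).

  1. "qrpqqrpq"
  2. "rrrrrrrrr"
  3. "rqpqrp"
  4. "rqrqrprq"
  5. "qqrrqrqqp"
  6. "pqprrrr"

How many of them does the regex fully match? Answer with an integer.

3

1. "qrpqqrpq" → no match
2. "rrrrrrrrr" → match
3. "rqpqrp" → match
4. "rqrqrprq" → no match
5. "qqrrqrqqp" → match
6. "pqprrrr" → no match
Total matched: 3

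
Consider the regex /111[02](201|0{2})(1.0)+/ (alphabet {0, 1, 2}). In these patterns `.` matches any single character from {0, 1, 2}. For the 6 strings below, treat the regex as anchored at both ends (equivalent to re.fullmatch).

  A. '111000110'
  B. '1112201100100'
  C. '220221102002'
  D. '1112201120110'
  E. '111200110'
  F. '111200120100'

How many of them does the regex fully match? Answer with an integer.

A → match
B → match
C → no match — must start with '111'
D → match
E → match
F → match
Total matched: 5

5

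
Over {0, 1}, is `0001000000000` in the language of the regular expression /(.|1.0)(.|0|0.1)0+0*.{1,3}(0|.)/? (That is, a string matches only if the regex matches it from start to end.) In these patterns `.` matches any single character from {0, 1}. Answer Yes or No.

Yes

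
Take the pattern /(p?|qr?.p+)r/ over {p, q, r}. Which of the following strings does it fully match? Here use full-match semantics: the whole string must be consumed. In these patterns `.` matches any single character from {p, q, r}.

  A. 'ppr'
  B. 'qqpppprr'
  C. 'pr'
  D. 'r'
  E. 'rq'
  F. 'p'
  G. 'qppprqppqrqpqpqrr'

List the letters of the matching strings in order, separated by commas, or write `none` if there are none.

C, D

A → no match
B → no match
C → match
D → match
E → no match — must end with 'r'
F → no match — must end with 'r'
G → no match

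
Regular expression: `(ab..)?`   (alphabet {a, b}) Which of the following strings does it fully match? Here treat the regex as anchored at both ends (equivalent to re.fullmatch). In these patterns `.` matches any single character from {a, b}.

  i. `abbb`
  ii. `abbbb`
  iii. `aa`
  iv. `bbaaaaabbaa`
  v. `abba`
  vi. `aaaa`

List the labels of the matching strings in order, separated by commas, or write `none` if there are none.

i → match
ii → no match
iii → no match
iv → no match
v → match
vi → no match

i, v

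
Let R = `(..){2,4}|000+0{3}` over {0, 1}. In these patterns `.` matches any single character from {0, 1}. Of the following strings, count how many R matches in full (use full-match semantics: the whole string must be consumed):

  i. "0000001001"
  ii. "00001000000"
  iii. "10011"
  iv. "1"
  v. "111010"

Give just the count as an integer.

1

i → no match
ii → no match
iii → no match
iv → no match
v → match
Total matched: 1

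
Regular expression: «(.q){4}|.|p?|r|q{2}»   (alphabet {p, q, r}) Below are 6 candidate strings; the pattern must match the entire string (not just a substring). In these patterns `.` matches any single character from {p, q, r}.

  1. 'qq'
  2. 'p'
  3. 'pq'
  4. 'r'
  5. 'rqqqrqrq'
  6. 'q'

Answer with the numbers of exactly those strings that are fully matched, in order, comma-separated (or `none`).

1 → match
2 → match
3 → no match
4 → match
5 → match
6 → match

1, 2, 4, 5, 6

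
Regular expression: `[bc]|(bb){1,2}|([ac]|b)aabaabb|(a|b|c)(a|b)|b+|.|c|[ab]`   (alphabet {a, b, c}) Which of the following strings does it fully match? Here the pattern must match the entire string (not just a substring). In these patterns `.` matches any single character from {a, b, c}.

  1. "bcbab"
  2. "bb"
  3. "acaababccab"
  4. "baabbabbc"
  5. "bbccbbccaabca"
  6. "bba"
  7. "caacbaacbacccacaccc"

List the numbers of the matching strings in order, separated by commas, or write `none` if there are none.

1 → no match
2 → match
3 → no match
4 → no match
5 → no match
6 → no match
7 → no match

2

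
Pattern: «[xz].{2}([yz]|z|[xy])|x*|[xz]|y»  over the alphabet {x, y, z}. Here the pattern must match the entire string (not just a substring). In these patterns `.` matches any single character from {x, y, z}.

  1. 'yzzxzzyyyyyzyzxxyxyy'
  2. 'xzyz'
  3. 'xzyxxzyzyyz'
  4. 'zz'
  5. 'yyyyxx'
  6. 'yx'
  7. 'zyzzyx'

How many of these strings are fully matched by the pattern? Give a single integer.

1 → no match
2 → match
3 → no match
4 → no match
5 → no match
6 → no match
7 → no match
Total matched: 1

1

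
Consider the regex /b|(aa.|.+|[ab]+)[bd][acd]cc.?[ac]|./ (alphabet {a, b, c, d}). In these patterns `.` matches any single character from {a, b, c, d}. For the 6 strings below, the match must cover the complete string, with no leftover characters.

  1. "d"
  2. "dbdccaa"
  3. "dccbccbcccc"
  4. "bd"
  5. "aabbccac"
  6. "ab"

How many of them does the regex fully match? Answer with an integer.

1 → match
2 → match
3 → match
4 → no match
5 → no match
6 → no match
Total matched: 3

3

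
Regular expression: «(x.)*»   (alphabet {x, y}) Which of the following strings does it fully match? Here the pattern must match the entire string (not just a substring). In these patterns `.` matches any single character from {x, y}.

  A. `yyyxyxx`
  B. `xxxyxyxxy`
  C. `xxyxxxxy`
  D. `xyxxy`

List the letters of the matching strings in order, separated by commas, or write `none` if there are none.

none

A → no match
B → no match
C → no match
D → no match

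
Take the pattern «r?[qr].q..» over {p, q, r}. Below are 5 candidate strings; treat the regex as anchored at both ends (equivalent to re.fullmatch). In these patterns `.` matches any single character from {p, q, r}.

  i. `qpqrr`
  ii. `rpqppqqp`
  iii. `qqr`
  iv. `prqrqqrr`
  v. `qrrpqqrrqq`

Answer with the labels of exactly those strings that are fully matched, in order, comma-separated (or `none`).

i

i → match
ii → no match
iii → no match
iv → no match
v → no match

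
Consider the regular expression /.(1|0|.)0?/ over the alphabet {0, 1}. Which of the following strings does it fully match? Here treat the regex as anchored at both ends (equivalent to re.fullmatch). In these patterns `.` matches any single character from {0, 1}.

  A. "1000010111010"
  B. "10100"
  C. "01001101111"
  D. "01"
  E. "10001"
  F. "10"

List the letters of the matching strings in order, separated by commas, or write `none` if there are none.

D, F

A → no match
B → no match
C → no match
D → match
E → no match
F → match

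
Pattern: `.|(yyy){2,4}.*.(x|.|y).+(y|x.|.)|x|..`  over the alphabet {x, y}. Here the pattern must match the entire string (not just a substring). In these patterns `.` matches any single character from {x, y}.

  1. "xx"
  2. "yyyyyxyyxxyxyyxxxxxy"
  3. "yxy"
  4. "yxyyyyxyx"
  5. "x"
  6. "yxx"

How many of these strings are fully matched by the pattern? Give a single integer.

2

1 → match
2 → no match
3 → no match
4 → no match
5 → match
6 → no match
Total matched: 2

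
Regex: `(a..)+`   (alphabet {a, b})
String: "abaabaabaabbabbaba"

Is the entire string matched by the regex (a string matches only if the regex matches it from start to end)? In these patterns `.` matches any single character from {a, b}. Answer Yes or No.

Yes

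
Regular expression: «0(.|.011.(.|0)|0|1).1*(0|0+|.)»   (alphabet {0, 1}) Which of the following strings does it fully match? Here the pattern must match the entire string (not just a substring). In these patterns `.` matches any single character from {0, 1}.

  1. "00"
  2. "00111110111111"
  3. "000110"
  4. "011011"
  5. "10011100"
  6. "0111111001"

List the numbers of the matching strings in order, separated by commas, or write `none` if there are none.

3

1 → no match
2 → no match
3 → match
4 → no match
5 → no match — must start with "0"
6 → no match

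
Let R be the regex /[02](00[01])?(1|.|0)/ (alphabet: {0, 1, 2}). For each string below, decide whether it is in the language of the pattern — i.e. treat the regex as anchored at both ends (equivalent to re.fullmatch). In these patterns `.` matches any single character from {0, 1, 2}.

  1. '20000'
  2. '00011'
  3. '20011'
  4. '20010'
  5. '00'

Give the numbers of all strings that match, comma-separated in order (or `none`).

1, 2, 3, 4, 5

1 → match
2 → match
3 → match
4 → match
5 → match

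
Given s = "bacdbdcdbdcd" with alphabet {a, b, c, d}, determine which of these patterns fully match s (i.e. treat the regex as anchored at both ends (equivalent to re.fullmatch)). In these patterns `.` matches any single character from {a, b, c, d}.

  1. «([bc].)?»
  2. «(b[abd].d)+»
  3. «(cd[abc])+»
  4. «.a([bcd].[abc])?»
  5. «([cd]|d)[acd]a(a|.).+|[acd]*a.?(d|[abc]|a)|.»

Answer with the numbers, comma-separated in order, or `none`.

1 → no match
2 → match
3 → no match — must start with "cd"
4 → no match
5 → no match

2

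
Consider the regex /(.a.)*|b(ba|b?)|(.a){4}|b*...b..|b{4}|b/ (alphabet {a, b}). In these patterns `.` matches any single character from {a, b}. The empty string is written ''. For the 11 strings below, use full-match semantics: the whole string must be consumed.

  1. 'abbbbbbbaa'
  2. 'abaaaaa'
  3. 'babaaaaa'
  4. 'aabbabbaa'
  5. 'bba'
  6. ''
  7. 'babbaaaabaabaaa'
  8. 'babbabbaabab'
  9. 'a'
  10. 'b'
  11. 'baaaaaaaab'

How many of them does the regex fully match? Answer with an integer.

7

1. 'abbbbbbbaa' → no match
2. 'abaaaaa' → no match
3. 'babaaaaa' → match
4. 'aabbabbaa' → match
5. 'bba' → match
6. '' → match
7 → match
8. 'babbabbaabab' → match
9. 'a' → no match
10. 'b' → match
11. 'baaaaaaaab' → no match
Total matched: 7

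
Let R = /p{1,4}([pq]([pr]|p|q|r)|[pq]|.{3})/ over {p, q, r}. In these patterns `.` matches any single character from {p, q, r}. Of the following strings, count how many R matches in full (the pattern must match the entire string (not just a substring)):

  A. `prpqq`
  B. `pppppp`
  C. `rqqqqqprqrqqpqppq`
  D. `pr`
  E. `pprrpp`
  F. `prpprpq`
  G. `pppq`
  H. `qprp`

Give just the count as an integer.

2

A → no match
B → match
C → no match — must start with `p`
D → no match
E → no match
F → no match
G → match
H → no match — must start with `p`
Total matched: 2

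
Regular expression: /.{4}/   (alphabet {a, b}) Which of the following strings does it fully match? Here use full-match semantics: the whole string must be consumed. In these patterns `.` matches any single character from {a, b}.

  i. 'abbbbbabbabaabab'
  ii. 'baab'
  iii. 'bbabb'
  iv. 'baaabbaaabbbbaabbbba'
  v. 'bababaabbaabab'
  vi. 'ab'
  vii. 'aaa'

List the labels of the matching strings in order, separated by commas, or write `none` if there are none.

ii

i → no match
ii → match
iii → no match
iv → no match
v → no match
vi → no match
vii → no match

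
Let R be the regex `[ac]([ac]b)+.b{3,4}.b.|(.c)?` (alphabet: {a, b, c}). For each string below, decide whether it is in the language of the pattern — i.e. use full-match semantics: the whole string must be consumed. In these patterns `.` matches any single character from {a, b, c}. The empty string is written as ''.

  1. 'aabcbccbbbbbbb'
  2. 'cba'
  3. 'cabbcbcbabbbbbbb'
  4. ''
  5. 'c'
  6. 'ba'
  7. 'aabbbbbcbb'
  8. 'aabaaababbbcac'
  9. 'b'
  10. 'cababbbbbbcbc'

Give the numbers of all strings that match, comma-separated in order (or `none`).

4, 7, 10

1 → no match
2 → no match
3 → no match
4 → match
5 → no match
6 → no match
7 → match
8 → no match
9 → no match
10 → match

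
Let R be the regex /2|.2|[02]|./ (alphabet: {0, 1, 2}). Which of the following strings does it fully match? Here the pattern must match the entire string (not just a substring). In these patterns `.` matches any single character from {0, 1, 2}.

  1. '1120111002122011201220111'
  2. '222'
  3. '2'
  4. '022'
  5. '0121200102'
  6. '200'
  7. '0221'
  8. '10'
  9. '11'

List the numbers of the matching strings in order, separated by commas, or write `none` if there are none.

3

1 → no match
2 → no match
3 → match
4 → no match
5 → no match
6 → no match
7 → no match
8 → no match
9 → no match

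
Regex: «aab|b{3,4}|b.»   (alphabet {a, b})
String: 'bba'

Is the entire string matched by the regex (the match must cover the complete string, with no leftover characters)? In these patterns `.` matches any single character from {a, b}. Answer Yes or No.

No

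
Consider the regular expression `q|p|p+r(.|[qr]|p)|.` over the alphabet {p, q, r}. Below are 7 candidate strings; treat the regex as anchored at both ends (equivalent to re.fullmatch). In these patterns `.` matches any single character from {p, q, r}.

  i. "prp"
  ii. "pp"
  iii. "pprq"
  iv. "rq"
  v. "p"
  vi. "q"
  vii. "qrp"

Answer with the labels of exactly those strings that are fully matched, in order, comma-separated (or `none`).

i, iii, v, vi

i → match
ii → no match
iii → match
iv → no match
v → match
vi → match
vii → no match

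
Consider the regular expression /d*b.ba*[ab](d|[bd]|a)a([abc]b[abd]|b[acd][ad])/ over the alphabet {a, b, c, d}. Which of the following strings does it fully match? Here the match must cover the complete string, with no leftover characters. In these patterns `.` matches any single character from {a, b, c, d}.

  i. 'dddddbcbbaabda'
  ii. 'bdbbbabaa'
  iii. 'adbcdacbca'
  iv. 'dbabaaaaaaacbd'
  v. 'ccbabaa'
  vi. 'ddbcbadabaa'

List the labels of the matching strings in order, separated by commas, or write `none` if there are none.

i → match
ii → match
iii → no match
iv → match
v → no match
vi → match

i, ii, iv, vi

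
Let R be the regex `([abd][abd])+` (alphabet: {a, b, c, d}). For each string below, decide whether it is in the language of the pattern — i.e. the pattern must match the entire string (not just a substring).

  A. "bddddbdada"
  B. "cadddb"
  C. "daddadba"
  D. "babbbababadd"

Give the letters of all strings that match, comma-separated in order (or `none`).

A, C, D

A → match
B → no match
C → match
D → match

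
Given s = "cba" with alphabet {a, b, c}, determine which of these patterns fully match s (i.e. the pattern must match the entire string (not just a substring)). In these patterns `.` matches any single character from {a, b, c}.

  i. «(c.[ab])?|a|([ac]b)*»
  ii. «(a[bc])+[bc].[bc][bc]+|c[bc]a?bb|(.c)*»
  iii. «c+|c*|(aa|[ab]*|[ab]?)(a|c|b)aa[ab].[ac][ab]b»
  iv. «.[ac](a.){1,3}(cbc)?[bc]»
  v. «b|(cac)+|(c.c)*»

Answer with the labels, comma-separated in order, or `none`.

i → match
ii → no match
iii → no match
iv → no match
v → no match

i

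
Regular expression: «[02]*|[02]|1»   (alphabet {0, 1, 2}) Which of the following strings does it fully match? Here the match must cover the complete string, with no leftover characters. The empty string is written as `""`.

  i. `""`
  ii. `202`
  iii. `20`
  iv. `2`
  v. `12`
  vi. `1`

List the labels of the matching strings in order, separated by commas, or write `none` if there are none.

i, ii, iii, iv, vi

i → match
ii → match
iii → match
iv → match
v → no match
vi → match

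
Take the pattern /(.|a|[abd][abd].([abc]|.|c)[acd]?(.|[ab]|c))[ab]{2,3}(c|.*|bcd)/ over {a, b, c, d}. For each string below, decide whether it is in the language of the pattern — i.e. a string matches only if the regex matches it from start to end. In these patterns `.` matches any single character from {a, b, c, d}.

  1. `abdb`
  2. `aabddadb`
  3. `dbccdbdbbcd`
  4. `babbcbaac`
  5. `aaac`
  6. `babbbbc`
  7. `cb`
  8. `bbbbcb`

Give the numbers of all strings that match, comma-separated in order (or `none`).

1. `abdb` → no match
2. `aabddadb` → match
3. `dbccdbdbbcd` → no match
4. `babbcbaac` → match
5. `aaac` → match
6. `babbbbc` → match
7. `cb` → no match
8. `bbbbcb` → match

2, 4, 5, 6, 8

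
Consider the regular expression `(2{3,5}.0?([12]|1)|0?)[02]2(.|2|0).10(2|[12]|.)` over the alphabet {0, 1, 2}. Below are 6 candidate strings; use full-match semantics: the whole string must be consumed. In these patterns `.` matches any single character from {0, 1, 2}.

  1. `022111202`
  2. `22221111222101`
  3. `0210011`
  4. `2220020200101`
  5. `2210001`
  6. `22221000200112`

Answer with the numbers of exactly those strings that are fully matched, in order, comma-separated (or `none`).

4

1 → no match
2 → no match
3 → no match
4 → match
5 → no match
6 → no match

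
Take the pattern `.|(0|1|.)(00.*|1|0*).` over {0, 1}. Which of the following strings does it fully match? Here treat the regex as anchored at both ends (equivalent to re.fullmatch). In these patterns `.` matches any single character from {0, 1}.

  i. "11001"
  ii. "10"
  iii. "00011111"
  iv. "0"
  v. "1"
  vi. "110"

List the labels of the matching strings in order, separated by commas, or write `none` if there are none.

ii, iii, iv, v, vi

i → no match
ii → match
iii → match
iv → match
v → match
vi → match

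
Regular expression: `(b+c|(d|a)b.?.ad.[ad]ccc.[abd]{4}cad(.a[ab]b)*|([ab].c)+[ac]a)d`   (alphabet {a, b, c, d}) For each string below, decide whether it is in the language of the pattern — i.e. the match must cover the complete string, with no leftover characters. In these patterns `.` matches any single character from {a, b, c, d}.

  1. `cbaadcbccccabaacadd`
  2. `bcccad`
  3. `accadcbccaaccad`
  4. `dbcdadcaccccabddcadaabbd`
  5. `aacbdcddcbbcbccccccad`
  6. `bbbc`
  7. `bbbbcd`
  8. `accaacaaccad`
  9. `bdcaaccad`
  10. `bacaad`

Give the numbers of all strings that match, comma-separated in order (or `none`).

1 → no match
2 → match
3 → match
4 → match
5 → no match
6 → no match — must end with `d`
7 → match
8 → match
9 → match
10 → match

2, 3, 4, 7, 8, 9, 10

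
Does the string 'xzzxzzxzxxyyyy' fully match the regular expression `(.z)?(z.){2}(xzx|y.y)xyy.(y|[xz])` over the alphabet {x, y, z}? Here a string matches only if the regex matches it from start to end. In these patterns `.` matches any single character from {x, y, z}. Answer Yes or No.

Yes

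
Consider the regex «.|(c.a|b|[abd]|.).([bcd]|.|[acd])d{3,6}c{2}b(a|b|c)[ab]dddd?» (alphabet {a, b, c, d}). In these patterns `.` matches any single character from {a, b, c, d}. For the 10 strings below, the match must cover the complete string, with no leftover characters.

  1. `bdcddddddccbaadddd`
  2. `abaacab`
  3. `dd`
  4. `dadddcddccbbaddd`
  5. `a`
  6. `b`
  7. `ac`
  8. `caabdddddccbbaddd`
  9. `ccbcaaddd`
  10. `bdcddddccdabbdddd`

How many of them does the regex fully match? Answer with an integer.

4

1 → match
2 → no match
3 → no match
4 → no match
5 → match
6 → match
7 → no match
8 → match
9 → no match
10 → no match
Total matched: 4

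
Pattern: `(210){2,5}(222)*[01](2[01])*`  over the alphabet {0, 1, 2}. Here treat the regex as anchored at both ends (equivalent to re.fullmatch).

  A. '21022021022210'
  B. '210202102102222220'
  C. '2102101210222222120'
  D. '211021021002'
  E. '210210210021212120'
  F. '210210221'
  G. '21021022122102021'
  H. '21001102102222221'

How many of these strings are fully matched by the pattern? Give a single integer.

1

A → no match
B → no match
C → no match
D → no match — must start with '210'
E → match
F → no match
G → no match
H → no match
Total matched: 1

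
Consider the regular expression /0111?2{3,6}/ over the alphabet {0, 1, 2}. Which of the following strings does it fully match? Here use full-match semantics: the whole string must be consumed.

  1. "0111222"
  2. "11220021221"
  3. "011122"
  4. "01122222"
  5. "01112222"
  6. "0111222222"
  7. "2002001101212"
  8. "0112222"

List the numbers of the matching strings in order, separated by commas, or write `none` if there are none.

1 → match
2 → no match — must start with "011"
3 → no match
4 → match
5 → match
6 → match
7 → no match — must start with "011"
8 → match

1, 4, 5, 6, 8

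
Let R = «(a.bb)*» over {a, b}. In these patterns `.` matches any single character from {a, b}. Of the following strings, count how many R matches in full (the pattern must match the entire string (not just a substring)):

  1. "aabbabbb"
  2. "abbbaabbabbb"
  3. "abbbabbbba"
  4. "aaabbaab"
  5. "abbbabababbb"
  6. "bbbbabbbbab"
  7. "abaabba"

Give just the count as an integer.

2

1 → match
2 → match
3 → no match
4 → no match
5 → no match
6 → no match
7 → no match
Total matched: 2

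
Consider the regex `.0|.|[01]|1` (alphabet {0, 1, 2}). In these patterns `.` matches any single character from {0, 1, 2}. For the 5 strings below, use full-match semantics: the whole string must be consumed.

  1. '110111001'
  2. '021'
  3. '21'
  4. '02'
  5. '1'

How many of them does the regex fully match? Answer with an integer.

1

1 → no match
2 → no match
3 → no match
4 → no match
5 → match
Total matched: 1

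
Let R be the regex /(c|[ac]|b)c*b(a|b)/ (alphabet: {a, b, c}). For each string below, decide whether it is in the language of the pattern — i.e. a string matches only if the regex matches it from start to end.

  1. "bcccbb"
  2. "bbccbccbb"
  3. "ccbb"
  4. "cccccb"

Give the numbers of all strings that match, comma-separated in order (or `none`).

1 → match
2 → no match
3 → match
4 → no match

1, 3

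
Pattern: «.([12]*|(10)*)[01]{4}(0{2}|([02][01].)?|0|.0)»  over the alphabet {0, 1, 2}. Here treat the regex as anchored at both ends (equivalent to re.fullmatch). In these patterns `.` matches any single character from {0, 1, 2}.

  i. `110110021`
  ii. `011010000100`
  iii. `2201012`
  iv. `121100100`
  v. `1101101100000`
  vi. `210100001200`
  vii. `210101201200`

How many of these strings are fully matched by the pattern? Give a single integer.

i. `110110021` → no match
ii. `011010000100` → no match
iii. `2201012` → no match
iv. `121100100` → match
v → no match
vi. `210100001200` → match
vii. `210101201200` → no match
Total matched: 2

2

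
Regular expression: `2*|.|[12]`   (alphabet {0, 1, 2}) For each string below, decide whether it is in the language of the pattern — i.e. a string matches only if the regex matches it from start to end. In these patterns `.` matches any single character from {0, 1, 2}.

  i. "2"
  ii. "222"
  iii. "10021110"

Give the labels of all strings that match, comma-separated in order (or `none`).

i, ii

i → match
ii → match
iii → no match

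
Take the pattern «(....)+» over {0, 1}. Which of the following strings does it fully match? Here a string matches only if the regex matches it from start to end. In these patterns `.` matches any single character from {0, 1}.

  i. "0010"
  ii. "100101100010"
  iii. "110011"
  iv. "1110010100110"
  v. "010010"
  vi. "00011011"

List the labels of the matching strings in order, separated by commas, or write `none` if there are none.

i → match
ii → match
iii → no match
iv → no match
v → no match
vi → match

i, ii, vi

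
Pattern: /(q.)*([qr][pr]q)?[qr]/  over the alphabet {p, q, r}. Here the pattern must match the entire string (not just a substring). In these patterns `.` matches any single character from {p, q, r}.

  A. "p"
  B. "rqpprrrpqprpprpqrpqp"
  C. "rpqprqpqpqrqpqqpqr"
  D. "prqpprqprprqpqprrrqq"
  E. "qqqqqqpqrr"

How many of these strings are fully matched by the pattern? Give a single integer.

0

A → no match
B → no match
C → no match
D → no match
E → no match
Total matched: 0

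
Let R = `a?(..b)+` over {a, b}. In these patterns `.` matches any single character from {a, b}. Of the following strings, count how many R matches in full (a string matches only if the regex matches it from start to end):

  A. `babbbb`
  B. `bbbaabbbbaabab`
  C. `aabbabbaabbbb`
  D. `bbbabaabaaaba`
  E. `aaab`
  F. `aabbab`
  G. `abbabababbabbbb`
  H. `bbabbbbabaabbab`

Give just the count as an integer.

A → match
B → no match
C → match
D → no match — must end with `b`
E → match
F → match
G → no match
H → no match
Total matched: 4

4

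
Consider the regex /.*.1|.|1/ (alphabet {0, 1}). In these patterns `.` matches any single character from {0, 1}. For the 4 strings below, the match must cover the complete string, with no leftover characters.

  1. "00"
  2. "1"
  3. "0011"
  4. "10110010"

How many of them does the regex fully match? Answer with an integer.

2

1. "00" → no match
2. "1" → match
3. "0011" → match
4. "10110010" → no match
Total matched: 2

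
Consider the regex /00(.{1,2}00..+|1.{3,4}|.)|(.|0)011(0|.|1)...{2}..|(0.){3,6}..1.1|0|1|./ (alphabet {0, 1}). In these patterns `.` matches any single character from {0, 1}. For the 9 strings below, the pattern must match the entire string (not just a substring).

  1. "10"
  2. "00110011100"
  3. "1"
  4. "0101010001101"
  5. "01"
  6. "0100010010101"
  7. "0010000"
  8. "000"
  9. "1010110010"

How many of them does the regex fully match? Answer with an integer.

6

1 → no match
2 → match
3 → match
4 → match
5 → no match
6 → match
7 → match
8 → match
9 → no match
Total matched: 6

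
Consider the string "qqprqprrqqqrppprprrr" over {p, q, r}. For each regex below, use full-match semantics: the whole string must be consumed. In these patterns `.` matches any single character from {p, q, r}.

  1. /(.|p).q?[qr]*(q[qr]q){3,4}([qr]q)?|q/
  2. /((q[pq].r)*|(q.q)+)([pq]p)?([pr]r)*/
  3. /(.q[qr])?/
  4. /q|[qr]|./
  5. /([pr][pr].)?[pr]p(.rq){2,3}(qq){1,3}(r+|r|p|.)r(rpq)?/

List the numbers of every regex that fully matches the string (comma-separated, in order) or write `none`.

1 → no match
2 → match
3 → no match
4 → no match
5 → no match

2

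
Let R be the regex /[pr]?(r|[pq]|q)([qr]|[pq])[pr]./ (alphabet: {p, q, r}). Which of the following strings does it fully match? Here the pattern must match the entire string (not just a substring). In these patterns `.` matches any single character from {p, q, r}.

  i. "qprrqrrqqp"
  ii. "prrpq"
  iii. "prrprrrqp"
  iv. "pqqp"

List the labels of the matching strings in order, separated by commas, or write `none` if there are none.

ii

i → no match
ii → match
iii → no match
iv → no match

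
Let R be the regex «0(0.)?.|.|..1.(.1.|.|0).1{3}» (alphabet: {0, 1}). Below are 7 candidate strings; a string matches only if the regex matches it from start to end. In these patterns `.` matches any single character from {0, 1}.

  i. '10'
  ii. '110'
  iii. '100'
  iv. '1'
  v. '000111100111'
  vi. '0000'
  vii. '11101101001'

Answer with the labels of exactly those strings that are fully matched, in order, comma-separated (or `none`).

iv, vi

i. '10' → no match
ii. '110' → no match
iii. '100' → no match
iv. '1' → match
v. '000111100111' → no match
vi. '0000' → match
vii. '11101101001' → no match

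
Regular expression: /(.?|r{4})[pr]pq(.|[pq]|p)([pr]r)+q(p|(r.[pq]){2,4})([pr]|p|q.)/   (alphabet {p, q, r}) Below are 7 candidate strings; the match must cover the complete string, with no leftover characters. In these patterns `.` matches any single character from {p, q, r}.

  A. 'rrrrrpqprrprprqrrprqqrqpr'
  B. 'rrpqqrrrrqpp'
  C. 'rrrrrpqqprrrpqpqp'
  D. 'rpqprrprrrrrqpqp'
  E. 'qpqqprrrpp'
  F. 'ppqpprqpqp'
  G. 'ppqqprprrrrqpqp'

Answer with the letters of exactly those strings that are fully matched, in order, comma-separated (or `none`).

A → match
B. 'rrpqqrrrrqpp' → match
C → no match
D → match
E. 'qpqqprrrpp' → no match
F. 'ppqpprqpqp' → match
G → no match

A, B, D, F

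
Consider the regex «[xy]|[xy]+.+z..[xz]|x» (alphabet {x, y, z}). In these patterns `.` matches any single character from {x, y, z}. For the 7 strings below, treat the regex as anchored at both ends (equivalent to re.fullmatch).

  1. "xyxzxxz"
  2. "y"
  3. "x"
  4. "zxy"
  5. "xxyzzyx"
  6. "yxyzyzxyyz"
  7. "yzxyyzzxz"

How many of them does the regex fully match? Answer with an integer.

5

1 → match
2 → match
3 → match
4 → no match
5 → match
6 → no match
7 → match
Total matched: 5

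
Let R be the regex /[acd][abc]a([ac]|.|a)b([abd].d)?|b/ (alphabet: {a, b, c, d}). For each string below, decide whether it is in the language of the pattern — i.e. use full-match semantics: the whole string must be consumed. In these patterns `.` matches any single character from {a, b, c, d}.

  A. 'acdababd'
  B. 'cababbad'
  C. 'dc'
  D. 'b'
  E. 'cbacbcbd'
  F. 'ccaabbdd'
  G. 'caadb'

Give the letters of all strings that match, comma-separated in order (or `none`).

A → no match
B → no match
C → no match
D → match
E → no match
F → match
G → match

D, F, G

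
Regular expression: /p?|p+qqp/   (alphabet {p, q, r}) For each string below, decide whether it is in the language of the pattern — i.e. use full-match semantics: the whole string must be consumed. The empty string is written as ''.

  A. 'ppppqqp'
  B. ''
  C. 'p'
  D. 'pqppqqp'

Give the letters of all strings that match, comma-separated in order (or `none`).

A → match
B → match
C → match
D → no match

A, B, C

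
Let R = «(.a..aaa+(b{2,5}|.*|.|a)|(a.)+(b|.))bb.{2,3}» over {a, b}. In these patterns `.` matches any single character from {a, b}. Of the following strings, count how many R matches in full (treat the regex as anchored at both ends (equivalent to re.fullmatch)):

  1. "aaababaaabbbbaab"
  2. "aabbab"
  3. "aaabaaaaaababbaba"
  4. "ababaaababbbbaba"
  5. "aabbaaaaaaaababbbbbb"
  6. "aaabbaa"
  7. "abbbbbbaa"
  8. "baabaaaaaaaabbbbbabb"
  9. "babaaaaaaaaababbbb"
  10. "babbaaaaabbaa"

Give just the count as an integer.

1 → match
2 → no match
3 → match
4 → match
5 → match
6 → match
7 → no match
8 → match
9 → match
10 → match
Total matched: 8

8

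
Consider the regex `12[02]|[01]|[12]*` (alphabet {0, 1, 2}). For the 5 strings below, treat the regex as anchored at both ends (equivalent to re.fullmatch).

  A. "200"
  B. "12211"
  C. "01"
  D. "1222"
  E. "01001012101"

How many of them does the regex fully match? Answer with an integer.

A → no match
B → match
C → no match
D → match
E → no match
Total matched: 2

2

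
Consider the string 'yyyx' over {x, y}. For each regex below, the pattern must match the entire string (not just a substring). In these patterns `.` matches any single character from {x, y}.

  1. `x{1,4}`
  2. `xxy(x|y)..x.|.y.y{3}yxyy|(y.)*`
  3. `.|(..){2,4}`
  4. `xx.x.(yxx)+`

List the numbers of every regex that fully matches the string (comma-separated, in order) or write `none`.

1 → no match — must start with 'x'
2 → match
3 → match
4 → no match — must start with 'xx'

2, 3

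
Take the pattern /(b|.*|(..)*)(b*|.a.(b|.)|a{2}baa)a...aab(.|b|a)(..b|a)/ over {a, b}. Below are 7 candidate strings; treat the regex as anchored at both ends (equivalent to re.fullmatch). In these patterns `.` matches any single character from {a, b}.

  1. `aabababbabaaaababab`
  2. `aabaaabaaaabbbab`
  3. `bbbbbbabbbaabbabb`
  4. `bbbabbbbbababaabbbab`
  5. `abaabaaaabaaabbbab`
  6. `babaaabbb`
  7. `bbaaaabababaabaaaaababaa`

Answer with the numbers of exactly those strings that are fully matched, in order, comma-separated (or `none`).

1, 2, 3, 4, 5

1 → match
2 → match
3 → match
4 → match
5 → match
6 → no match
7 → no match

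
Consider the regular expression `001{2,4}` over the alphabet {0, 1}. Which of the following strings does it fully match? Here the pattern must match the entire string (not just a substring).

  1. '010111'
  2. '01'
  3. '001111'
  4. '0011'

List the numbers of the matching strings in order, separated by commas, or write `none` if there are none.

1 → no match — must start with '001'
2 → no match — must start with '001'
3 → match
4 → match

3, 4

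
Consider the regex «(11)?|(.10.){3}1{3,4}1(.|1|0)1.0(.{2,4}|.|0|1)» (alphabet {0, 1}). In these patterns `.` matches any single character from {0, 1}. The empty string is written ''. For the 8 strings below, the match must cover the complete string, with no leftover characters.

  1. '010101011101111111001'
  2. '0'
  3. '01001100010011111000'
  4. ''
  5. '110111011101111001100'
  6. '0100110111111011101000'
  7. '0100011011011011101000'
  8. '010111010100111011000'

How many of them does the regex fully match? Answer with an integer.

2

1 → match
2 → no match
3 → no match
4 → match
5 → no match
6 → no match
7 → no match
8 → no match
Total matched: 2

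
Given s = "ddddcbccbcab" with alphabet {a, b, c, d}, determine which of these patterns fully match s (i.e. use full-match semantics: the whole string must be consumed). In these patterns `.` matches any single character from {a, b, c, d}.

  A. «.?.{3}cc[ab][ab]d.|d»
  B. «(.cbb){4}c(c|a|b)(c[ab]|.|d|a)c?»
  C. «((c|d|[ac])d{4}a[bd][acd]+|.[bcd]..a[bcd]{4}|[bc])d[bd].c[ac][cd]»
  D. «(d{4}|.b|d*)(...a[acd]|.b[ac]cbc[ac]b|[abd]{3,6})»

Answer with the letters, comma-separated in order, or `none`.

A → no match
B → no match
C → no match
D → match

D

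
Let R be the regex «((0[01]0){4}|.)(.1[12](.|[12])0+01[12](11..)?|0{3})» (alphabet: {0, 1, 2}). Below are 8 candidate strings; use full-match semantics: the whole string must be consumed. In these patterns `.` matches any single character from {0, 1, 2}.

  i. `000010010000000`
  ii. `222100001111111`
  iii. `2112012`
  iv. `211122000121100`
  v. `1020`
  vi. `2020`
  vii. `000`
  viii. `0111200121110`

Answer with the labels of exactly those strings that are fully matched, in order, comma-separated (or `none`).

i → match
ii → no match
iii → no match
iv → no match
v → no match
vi → no match
vii → no match
viii → match

i, viii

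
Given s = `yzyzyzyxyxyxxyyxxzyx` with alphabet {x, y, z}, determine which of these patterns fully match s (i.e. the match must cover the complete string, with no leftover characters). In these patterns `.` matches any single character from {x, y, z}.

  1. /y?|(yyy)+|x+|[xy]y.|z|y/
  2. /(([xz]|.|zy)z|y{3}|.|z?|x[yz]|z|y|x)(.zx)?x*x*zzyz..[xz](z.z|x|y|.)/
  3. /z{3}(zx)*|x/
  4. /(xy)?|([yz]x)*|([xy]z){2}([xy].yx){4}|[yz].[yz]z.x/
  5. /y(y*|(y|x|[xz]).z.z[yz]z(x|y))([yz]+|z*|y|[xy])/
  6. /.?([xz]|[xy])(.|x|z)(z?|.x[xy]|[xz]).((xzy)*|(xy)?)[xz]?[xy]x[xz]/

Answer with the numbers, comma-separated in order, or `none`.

1 → no match
2 → no match
3 → no match
4 → match
5 → no match
6 → no match

4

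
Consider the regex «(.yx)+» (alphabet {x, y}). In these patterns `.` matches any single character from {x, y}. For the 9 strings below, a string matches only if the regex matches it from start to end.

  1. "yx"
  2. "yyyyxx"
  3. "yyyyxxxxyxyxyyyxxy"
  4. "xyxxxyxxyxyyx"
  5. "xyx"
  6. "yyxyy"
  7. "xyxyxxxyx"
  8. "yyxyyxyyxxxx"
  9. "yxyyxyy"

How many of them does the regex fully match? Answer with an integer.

1 → no match
2 → no match — must end with "yx"
3 → no match — must end with "yx"
4 → no match
5 → match
6 → no match — must end with "yx"
7 → no match
8 → no match — must end with "yx"
9 → no match — must end with "yx"
Total matched: 1

1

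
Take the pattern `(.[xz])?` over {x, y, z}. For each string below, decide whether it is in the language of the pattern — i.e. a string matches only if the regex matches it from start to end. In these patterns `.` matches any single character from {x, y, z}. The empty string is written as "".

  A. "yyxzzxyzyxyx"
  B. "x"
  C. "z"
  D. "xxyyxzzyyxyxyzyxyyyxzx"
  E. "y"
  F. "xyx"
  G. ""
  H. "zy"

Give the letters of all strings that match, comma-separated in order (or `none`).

G

A → no match
B → no match
C → no match
D → no match
E → no match
F → no match
G → match
H → no match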